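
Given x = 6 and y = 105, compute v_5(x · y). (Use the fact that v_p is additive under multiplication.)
v_5(630) = 1

v_p(x) = 0 (factor: 6 = 5^0 · 6); v_p(y) = 1 (factor: 105 = 5^1 · 21). Additivity: v_p(xy) = v_p(x) + v_p(y) = 0 + 1 = 1. (Direct check: xy = 630 = 5^1 · (126).)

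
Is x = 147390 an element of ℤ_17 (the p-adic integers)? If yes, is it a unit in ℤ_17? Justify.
x ∈ ℤ_17 but not a unit; v_17(x) = 3 > 0

ℤ_17 = {x ∈ ℚ_17 : v_17(x) ≥ 0} and ℤ_17^× = {x ∈ ℤ_17 : v_17(x) = 0}. Here v_17(147390) = v_17(num) − v_17(den) = 3; compare against these criteria.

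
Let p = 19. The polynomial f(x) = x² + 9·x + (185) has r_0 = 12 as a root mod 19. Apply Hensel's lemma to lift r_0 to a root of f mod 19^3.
r_2 = 316 (mod 6859)

Hensel: r_{i+1} = r_i − f(r_i)·(f′(r_i))^{-1} mod 19^{i+2}, f′(x) = 2x + 9. Iterate:
  r_0 = 12 (mod 19)
  r_1 = 316 (mod 361)
  r_2 = 316 (mod 6859)
Final: r = 316 satisfies f(r) ≡ 0 mod 19^3.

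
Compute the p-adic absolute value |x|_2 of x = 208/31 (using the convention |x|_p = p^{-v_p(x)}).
|208/31|_2 = 1/16

Step 1 — compute v_2(x) by factoring powers of 2 out of the numerator and denominator: v_2(208/31) = 4. Step 2 — apply |x|_p = p^{-v_p(x)} = 2^{-4} = 1/16.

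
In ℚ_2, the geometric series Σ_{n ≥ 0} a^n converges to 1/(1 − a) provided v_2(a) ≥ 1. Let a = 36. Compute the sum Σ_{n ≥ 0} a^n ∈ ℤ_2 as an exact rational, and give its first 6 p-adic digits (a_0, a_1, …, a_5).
Σ a^n = 1/(1 − a) = -1/35;  first 6 digits = (1, 0, 1, 0, 1, 1)

v_2(a) = 2 ≥ 1, so the series converges in ℤ_2 to 1/(1 − a) = 1/(1 − 36) = -1/35. Expand this rational in ℤ_2: compute digits iteratively via d_i = x_i mod 2, x_{i+1} = (x_i − d_i)/2. The first 6 digits are (1, 0, 1, 0, 1, 1).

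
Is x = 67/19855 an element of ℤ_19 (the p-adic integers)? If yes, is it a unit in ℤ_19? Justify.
x ∉ ℤ_19 (v_19(x) = -2 < 0)

ℤ_19 = {x ∈ ℚ_19 : v_19(x) ≥ 0} and ℤ_19^× = {x ∈ ℤ_19 : v_19(x) = 0}. Here v_19(67/19855) = v_19(num) − v_19(den) = -2; compare against these criteria.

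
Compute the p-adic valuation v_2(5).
v_2(5) = 0

v_2(n) is the largest exponent k such that 2^k divides n. Factor out: 5 = 2^0 · 5. (Sign doesn't affect v_p.) So v_2(5) = 0.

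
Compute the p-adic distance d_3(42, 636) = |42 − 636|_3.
d_3(42, 636) = 1/27

Step 1 — x − y = 42 − 636 = -594. Step 2 — v_3(-594) = 3 (factor: -594 = −(3^3 · 22); the sign does not affect v_p). Step 3 — |x − y|_3 = 3^{-3} = 1/27.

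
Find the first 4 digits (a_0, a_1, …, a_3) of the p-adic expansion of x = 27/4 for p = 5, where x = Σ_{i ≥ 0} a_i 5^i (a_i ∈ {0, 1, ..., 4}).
(a_0, …, a_3) = (3, 2, 1, 1)

v_5(27/4) = 0 (numerator and denominator both coprime to 5), so x ∈ ℤ_5^×. Compute digits iteratively via a_i = x_i mod 5, x_{i+1} = (x_i − a_i)/5, with x_0 = x:
  x_0 = 27/4;  a_0 = 3;  x_1 = (x_0 − 3)/5 = 3/4
  x_1 = 3/4;  a_1 = 2;  x_2 = (x_1 − 2)/5 = -1/4
  x_2 = -1/4;  a_2 = 1;  x_3 = (x_2 − 1)/5 = -1/4
  x_3 = -1/4;  a_3 = 1;  x_4 = (x_3 − 1)/5 = -1/4
Digits: (3, 2, 1, 1).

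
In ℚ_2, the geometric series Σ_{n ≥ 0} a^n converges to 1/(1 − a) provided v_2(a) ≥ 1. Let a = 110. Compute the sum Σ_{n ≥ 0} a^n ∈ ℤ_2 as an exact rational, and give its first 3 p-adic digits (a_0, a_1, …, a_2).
Σ a^n = 1/(1 − a) = -1/109;  first 3 digits = (1, 1, 0)

v_2(a) = 1 ≥ 1, so the series converges in ℤ_2 to 1/(1 − a) = 1/(1 − 110) = -1/109. Expand this rational in ℤ_2: compute digits iteratively via d_i = x_i mod 2, x_{i+1} = (x_i − d_i)/2. The first 3 digits are (1, 1, 0).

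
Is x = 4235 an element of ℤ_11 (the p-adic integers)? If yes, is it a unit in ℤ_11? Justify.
x ∈ ℤ_11 but not a unit; v_11(x) = 2 > 0

ℤ_11 = {x ∈ ℚ_11 : v_11(x) ≥ 0} and ℤ_11^× = {x ∈ ℤ_11 : v_11(x) = 0}. Here v_11(4235) = v_11(num) − v_11(den) = 2; compare against these criteria.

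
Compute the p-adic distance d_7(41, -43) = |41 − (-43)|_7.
d_7(41, -43) = 1/7

Step 1 — x − y = 41 − (-43) = 84. Step 2 — v_7(84) = 1 (factor: 84 = (7^1 · 12); the sign does not affect v_p). Step 3 — |x − y|_7 = 7^{-1} = 1/7.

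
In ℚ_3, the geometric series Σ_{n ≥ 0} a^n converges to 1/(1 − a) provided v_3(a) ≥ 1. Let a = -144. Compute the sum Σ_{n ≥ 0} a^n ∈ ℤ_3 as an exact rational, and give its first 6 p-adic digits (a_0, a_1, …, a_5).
Σ a^n = 1/(1 − a) = 1/145;  first 6 digits = (1, 0, 2, 0, 2, 0)

v_3(a) = 2 ≥ 1, so the series converges in ℤ_3 to 1/(1 − a) = 1/(1 − (-144)) = 1/145. Expand this rational in ℤ_3: compute digits iteratively via d_i = x_i mod 3, x_{i+1} = (x_i − d_i)/3. The first 6 digits are (1, 0, 2, 0, 2, 0).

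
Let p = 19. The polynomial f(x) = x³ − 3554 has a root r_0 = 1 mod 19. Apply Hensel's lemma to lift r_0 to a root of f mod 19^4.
r_3 = 122000 (mod 130321)

Hensel: r_{i+1} = r_i − f(r_i)/f′(r_i) mod 19^{i+2}, where f′(x) = 3x². Iterate:
  r_0 = 1 (mod 19)
  r_1 = 343 (mod 361)
  r_2 = 5397 (mod 6859)
  r_3 = 122000 (mod 130321)
Final: r = 122000 with f(r) ≡ 0 mod 19^4.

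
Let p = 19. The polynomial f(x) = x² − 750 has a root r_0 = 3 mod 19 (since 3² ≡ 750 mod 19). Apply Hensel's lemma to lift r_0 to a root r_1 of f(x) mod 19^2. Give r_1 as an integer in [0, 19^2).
r_1 = 307 (mod 361)

Hensel's recurrence: r_{i+1} = r_i − f(r_i)·(f′(r_i))^{-1} mod 19^{i+2}, with f′(x) = 2x. Iterate:
  r_0 = 3 (mod 19)
  r_1 = 307 (mod 361)
Final: r_1 = 307, and one checks f(r_1) ≡ 0 mod 19^2.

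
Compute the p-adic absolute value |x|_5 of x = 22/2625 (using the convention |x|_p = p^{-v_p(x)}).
|22/2625|_5 = 125

Step 1 — compute v_5(x) by factoring powers of 5 out of the numerator and denominator: v_5(22/2625) = -3. Step 2 — apply |x|_p = p^{-v_p(x)} = 5^{3} = 125.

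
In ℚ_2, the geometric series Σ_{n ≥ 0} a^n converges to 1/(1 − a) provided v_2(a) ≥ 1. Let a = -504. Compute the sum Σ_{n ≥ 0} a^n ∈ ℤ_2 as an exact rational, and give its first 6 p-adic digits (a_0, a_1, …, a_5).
Σ a^n = 1/(1 − a) = 1/505;  first 6 digits = (1, 0, 0, 1, 0, 0)

v_2(a) = 3 ≥ 1, so the series converges in ℤ_2 to 1/(1 − a) = 1/(1 − (-504)) = 1/505. Expand this rational in ℤ_2: compute digits iteratively via d_i = x_i mod 2, x_{i+1} = (x_i − d_i)/2. The first 6 digits are (1, 0, 0, 1, 0, 0).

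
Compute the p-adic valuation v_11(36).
v_11(36) = 0

v_11(n) is the largest exponent k such that 11^k divides n. Factor out: 36 = 11^0 · 36. (Sign doesn't affect v_p.) So v_11(36) = 0.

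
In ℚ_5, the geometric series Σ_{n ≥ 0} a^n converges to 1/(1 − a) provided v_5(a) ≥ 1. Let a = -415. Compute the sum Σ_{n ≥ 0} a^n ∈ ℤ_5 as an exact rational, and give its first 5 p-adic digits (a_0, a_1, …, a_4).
Σ a^n = 1/(1 − a) = 1/416;  first 5 digits = (1, 2, 2, 2, 3)

v_5(a) = 1 ≥ 1, so the series converges in ℤ_5 to 1/(1 − a) = 1/(1 − (-415)) = 1/416. Expand this rational in ℤ_5: compute digits iteratively via d_i = x_i mod 5, x_{i+1} = (x_i − d_i)/5. The first 5 digits are (1, 2, 2, 2, 3).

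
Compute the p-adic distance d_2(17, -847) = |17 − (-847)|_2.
d_2(17, -847) = 1/32

Step 1 — x − y = 17 − (-847) = 864. Step 2 — v_2(864) = 5 (factor: 864 = (2^5 · 27); the sign does not affect v_p). Step 3 — |x − y|_2 = 2^{-5} = 1/32.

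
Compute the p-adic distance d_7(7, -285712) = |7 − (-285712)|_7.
d_7(7, -285712) = 1/16807

Step 1 — x − y = 7 − (-285712) = 285719. Step 2 — v_7(285719) = 5 (factor: 285719 = (7^5 · 17); the sign does not affect v_p). Step 3 — |x − y|_7 = 7^{-5} = 1/16807.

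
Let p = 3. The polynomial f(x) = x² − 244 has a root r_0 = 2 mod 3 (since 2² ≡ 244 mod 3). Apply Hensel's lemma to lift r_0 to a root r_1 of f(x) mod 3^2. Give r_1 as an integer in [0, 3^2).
r_1 = 8 (mod 9)

Hensel's recurrence: r_{i+1} = r_i − f(r_i)·(f′(r_i))^{-1} mod 3^{i+2}, with f′(x) = 2x. Iterate:
  r_0 = 2 (mod 3)
  r_1 = 8 (mod 9)
Final: r_1 = 8, and one checks f(r_1) ≡ 0 mod 3^2.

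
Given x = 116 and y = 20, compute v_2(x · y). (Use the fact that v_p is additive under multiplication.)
v_2(2320) = 4

v_p(x) = 2 (factor: 116 = 2^2 · 29); v_p(y) = 2 (factor: 20 = 2^2 · 5). Additivity: v_p(xy) = v_p(x) + v_p(y) = 2 + 2 = 4. (Direct check: xy = 2320 = 2^4 · (145).)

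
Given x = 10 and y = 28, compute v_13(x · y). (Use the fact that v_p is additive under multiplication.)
v_13(280) = 0

v_p(x) = 0 (factor: 10 = 13^0 · 10); v_p(y) = 0 (factor: 28 = 13^0 · 28). Additivity: v_p(xy) = v_p(x) + v_p(y) = 0 + 0 = 0. (Direct check: xy = 280 = 13^0 · (280).)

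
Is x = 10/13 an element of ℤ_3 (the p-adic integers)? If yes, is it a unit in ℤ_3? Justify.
x ∈ ℤ_3^× (unit); v_3(x) = 0

ℤ_3 = {x ∈ ℚ_3 : v_3(x) ≥ 0} and ℤ_3^× = {x ∈ ℤ_3 : v_3(x) = 0}. Here v_3(10/13) = v_3(num) − v_3(den) = 0; compare against these criteria.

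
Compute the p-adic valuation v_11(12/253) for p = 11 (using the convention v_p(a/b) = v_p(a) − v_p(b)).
v_11(12/253) = -1

Factor powers of 11 from the numerator and denominator of the reduced fraction: 12 = 11^0 · 12 and 253 = 11^1 · 23. Apply v_p(a/b) = v_p(a) − v_p(b): v_11(12/253) = 0 − 1 = -1.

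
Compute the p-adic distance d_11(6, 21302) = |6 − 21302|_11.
d_11(6, 21302) = 1/1331

Step 1 — x − y = 6 − 21302 = -21296. Step 2 — v_11(-21296) = 3 (factor: -21296 = −(11^3 · 16); the sign does not affect v_p). Step 3 — |x − y|_11 = 11^{-3} = 1/1331.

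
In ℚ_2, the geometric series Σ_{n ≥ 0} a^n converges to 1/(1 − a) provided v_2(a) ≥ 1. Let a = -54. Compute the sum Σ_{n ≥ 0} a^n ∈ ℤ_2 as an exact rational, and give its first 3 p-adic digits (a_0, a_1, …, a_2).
Σ a^n = 1/(1 − a) = 1/55;  first 3 digits = (1, 1, 1)

v_2(a) = 1 ≥ 1, so the series converges in ℤ_2 to 1/(1 − a) = 1/(1 − (-54)) = 1/55. Expand this rational in ℤ_2: compute digits iteratively via d_i = x_i mod 2, x_{i+1} = (x_i − d_i)/2. The first 3 digits are (1, 1, 1).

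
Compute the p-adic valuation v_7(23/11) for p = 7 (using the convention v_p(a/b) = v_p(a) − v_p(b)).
v_7(23/11) = 0

Factor powers of 7 from the numerator and denominator of the reduced fraction: 23 = 7^0 · 23 and 11 = 7^0 · 11. Apply v_p(a/b) = v_p(a) − v_p(b): v_7(23/11) = 0 − 0 = 0.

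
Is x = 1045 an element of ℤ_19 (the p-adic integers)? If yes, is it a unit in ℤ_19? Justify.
x ∈ ℤ_19 but not a unit; v_19(x) = 1 > 0

ℤ_19 = {x ∈ ℚ_19 : v_19(x) ≥ 0} and ℤ_19^× = {x ∈ ℤ_19 : v_19(x) = 0}. Here v_19(1045) = v_19(num) − v_19(den) = 1; compare against these criteria.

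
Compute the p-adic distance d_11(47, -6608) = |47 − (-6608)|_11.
d_11(47, -6608) = 1/1331

Step 1 — x − y = 47 − (-6608) = 6655. Step 2 — v_11(6655) = 3 (factor: 6655 = (11^3 · 5); the sign does not affect v_p). Step 3 — |x − y|_11 = 11^{-3} = 1/1331.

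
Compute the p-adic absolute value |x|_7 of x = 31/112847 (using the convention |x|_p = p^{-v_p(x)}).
|31/112847|_7 = 2401

Step 1 — compute v_7(x) by factoring powers of 7 out of the numerator and denominator: v_7(31/112847) = -4. Step 2 — apply |x|_p = p^{-v_p(x)} = 7^{4} = 2401.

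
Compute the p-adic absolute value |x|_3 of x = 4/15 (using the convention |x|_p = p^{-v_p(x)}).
|4/15|_3 = 3

Step 1 — compute v_3(x) by factoring powers of 3 out of the numerator and denominator: v_3(4/15) = -1. Step 2 — apply |x|_p = p^{-v_p(x)} = 3^{1} = 3.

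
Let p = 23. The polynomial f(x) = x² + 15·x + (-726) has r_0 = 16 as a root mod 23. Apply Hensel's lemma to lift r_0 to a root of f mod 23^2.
r_1 = 246 (mod 529)

Hensel: r_{i+1} = r_i − f(r_i)·(f′(r_i))^{-1} mod 23^{i+2}, f′(x) = 2x + 15. Iterate:
  r_0 = 16 (mod 23)
  r_1 = 246 (mod 529)
Final: r = 246 satisfies f(r) ≡ 0 mod 23^2.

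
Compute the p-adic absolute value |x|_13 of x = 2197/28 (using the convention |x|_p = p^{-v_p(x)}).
|2197/28|_13 = 1/2197

Step 1 — compute v_13(x) by factoring powers of 13 out of the numerator and denominator: v_13(2197/28) = 3. Step 2 — apply |x|_p = p^{-v_p(x)} = 13^{-3} = 1/2197.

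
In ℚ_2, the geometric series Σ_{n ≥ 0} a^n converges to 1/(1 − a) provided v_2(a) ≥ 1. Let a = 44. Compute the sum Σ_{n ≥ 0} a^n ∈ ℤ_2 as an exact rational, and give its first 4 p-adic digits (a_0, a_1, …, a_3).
Σ a^n = 1/(1 − a) = -1/43;  first 4 digits = (1, 0, 1, 1)

v_2(a) = 2 ≥ 1, so the series converges in ℤ_2 to 1/(1 − a) = 1/(1 − 44) = -1/43. Expand this rational in ℤ_2: compute digits iteratively via d_i = x_i mod 2, x_{i+1} = (x_i − d_i)/2. The first 4 digits are (1, 0, 1, 1).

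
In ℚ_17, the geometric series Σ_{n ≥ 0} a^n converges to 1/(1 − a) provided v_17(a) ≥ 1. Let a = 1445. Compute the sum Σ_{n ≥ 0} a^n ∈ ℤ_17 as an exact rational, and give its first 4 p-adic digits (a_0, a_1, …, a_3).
Σ a^n = 1/(1 − a) = -1/1444;  first 4 digits = (1, 0, 5, 0)

v_17(a) = 2 ≥ 1, so the series converges in ℤ_17 to 1/(1 − a) = 1/(1 − 1445) = -1/1444. Expand this rational in ℤ_17: compute digits iteratively via d_i = x_i mod 17, x_{i+1} = (x_i − d_i)/17. The first 4 digits are (1, 0, 5, 0).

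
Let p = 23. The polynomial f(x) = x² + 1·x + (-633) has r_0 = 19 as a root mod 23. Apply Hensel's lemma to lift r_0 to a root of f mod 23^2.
r_1 = 134 (mod 529)

Hensel: r_{i+1} = r_i − f(r_i)·(f′(r_i))^{-1} mod 23^{i+2}, f′(x) = 2x + 1. Iterate:
  r_0 = 19 (mod 23)
  r_1 = 134 (mod 529)
Final: r = 134 satisfies f(r) ≡ 0 mod 23^2.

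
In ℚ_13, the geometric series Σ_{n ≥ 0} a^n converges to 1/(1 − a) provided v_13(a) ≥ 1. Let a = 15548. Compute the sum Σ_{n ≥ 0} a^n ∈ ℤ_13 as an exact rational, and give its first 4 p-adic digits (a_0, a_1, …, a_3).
Σ a^n = 1/(1 − a) = -1/15547;  first 4 digits = (1, 0, 1, 7)

v_13(a) = 2 ≥ 1, so the series converges in ℤ_13 to 1/(1 − a) = 1/(1 − 15548) = -1/15547. Expand this rational in ℤ_13: compute digits iteratively via d_i = x_i mod 13, x_{i+1} = (x_i − d_i)/13. The first 4 digits are (1, 0, 1, 7).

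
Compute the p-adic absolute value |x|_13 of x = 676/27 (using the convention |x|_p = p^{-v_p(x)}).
|676/27|_13 = 1/169

Step 1 — compute v_13(x) by factoring powers of 13 out of the numerator and denominator: v_13(676/27) = 2. Step 2 — apply |x|_p = p^{-v_p(x)} = 13^{-2} = 1/169.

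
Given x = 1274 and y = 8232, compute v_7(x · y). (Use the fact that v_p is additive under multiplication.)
v_7(10487568) = 5

v_p(x) = 2 (factor: 1274 = 7^2 · 26); v_p(y) = 3 (factor: 8232 = 7^3 · 24). Additivity: v_p(xy) = v_p(x) + v_p(y) = 2 + 3 = 5. (Direct check: xy = 10487568 = 7^5 · (624).)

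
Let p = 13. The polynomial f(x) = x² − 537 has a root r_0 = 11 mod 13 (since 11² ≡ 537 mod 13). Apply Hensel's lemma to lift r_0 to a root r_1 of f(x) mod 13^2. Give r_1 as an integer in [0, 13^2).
r_1 = 76 (mod 169)

Hensel's recurrence: r_{i+1} = r_i − f(r_i)·(f′(r_i))^{-1} mod 13^{i+2}, with f′(x) = 2x. Iterate:
  r_0 = 11 (mod 13)
  r_1 = 76 (mod 169)
Final: r_1 = 76, and one checks f(r_1) ≡ 0 mod 13^2.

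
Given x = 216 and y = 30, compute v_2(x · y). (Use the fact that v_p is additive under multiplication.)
v_2(6480) = 4

v_p(x) = 3 (factor: 216 = 2^3 · 27); v_p(y) = 1 (factor: 30 = 2^1 · 15). Additivity: v_p(xy) = v_p(x) + v_p(y) = 3 + 1 = 4. (Direct check: xy = 6480 = 2^4 · (405).)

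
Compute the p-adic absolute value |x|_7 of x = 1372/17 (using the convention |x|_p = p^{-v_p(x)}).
|1372/17|_7 = 1/343

Step 1 — compute v_7(x) by factoring powers of 7 out of the numerator and denominator: v_7(1372/17) = 3. Step 2 — apply |x|_p = p^{-v_p(x)} = 7^{-3} = 1/343.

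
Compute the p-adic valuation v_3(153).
v_3(153) = 2

v_3(n) is the largest exponent k such that 3^k divides n. Factor out: 153 = 3^2 · 17. (Sign doesn't affect v_p.) So v_3(153) = 2.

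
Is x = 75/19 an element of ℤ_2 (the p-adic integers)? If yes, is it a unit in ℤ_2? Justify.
x ∈ ℤ_2^× (unit); v_2(x) = 0

ℤ_2 = {x ∈ ℚ_2 : v_2(x) ≥ 0} and ℤ_2^× = {x ∈ ℤ_2 : v_2(x) = 0}. Here v_2(75/19) = v_2(num) − v_2(den) = 0; compare against these criteria.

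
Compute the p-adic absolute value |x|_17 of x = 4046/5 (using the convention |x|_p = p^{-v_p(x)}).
|4046/5|_17 = 1/289

Step 1 — compute v_17(x) by factoring powers of 17 out of the numerator and denominator: v_17(4046/5) = 2. Step 2 — apply |x|_p = p^{-v_p(x)} = 17^{-2} = 1/289.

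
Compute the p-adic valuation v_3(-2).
v_3(-2) = 0

v_3(n) is the largest exponent k such that 3^k divides n. Factor out: -2 = -3^0 · 2. (Sign doesn't affect v_p.) So v_3(-2) = 0.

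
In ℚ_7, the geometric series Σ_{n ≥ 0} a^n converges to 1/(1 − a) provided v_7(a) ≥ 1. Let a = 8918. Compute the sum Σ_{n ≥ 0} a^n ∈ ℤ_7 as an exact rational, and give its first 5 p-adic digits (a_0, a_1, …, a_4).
Σ a^n = 1/(1 − a) = -1/8917;  first 5 digits = (1, 0, 0, 5, 3)

v_7(a) = 3 ≥ 1, so the series converges in ℤ_7 to 1/(1 − a) = 1/(1 − 8918) = -1/8917. Expand this rational in ℤ_7: compute digits iteratively via d_i = x_i mod 7, x_{i+1} = (x_i − d_i)/7. The first 5 digits are (1, 0, 0, 5, 3).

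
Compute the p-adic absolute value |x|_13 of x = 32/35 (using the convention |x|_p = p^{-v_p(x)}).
|32/35|_13 = 1

Step 1 — compute v_13(x) by factoring powers of 13 out of the numerator and denominator: v_13(32/35) = 0. Step 2 — apply |x|_p = p^{-v_p(x)} = 13^{0} = 1.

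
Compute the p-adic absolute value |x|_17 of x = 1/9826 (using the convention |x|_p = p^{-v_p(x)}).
|1/9826|_17 = 4913

Step 1 — compute v_17(x) by factoring powers of 17 out of the numerator and denominator: v_17(1/9826) = -3. Step 2 — apply |x|_p = p^{-v_p(x)} = 17^{3} = 4913.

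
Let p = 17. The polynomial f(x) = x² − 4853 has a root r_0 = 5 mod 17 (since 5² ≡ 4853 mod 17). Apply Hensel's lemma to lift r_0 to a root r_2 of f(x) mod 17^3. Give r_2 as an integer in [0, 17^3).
r_2 = 1586 (mod 4913)

Hensel's recurrence: r_{i+1} = r_i − f(r_i)·(f′(r_i))^{-1} mod 17^{i+2}, with f′(x) = 2x. Iterate:
  r_0 = 5 (mod 17)
  r_1 = 141 (mod 289)
  r_2 = 1586 (mod 4913)
Final: r_2 = 1586, and one checks f(r_2) ≡ 0 mod 17^3.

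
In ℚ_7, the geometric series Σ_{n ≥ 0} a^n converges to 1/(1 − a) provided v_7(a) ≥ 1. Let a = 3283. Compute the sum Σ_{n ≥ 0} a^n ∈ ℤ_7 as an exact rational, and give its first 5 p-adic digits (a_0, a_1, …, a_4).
Σ a^n = 1/(1 − a) = -1/3282;  first 5 digits = (1, 0, 4, 2, 3)

v_7(a) = 2 ≥ 1, so the series converges in ℤ_7 to 1/(1 − a) = 1/(1 − 3283) = -1/3282. Expand this rational in ℤ_7: compute digits iteratively via d_i = x_i mod 7, x_{i+1} = (x_i − d_i)/7. The first 5 digits are (1, 0, 4, 2, 3).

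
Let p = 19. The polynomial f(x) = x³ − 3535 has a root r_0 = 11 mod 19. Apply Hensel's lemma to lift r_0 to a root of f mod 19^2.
r_1 = 30 (mod 361)

Hensel: r_{i+1} = r_i − f(r_i)/f′(r_i) mod 19^{i+2}, where f′(x) = 3x². Iterate:
  r_0 = 11 (mod 19)
  r_1 = 30 (mod 361)
Final: r = 30 with f(r) ≡ 0 mod 19^2.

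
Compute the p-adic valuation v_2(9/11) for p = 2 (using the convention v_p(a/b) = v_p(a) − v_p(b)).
v_2(9/11) = 0

Factor powers of 2 from the numerator and denominator of the reduced fraction: 9 = 2^0 · 9 and 11 = 2^0 · 11. Apply v_p(a/b) = v_p(a) − v_p(b): v_2(9/11) = 0 − 0 = 0.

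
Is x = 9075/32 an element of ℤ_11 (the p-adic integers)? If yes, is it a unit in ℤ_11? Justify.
x ∈ ℤ_11 but not a unit; v_11(x) = 2 > 0

ℤ_11 = {x ∈ ℚ_11 : v_11(x) ≥ 0} and ℤ_11^× = {x ∈ ℤ_11 : v_11(x) = 0}. Here v_11(9075/32) = v_11(num) − v_11(den) = 2; compare against these criteria.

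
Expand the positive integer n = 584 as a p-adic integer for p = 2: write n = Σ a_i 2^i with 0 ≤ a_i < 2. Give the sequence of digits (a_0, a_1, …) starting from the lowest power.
(a_0, a_1, …) = (0, 0, 0, 1, 0, 0, 1, 0, 0, 1)

Repeated division by 2 gives the digits low-to-high: 584 = 1·2^3 + 1·2^6 + 1·2^9. Digit sequence: (0, 0, 0, 1, 0, 0, 1, 0, 0, 1).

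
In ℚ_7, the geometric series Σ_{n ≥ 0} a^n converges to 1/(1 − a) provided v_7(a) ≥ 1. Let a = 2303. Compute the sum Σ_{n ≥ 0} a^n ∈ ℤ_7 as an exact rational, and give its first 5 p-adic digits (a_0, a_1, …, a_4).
Σ a^n = 1/(1 − a) = -1/2302;  first 5 digits = (1, 0, 5, 6, 4)

v_7(a) = 2 ≥ 1, so the series converges in ℤ_7 to 1/(1 − a) = 1/(1 − 2303) = -1/2302. Expand this rational in ℤ_7: compute digits iteratively via d_i = x_i mod 7, x_{i+1} = (x_i − d_i)/7. The first 5 digits are (1, 0, 5, 6, 4).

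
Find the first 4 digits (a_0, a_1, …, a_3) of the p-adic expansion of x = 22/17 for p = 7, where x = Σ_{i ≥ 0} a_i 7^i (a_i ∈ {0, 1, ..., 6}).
(a_0, …, a_3) = (5, 4, 1, 1)

v_7(22/17) = 0 (numerator and denominator both coprime to 7), so x ∈ ℤ_7^×. Compute digits iteratively via a_i = x_i mod 7, x_{i+1} = (x_i − a_i)/7, with x_0 = x:
  x_0 = 22/17;  a_0 = 5;  x_1 = (x_0 − 5)/7 = -9/17
  x_1 = -9/17;  a_1 = 4;  x_2 = (x_1 − 4)/7 = -11/17
  x_2 = -11/17;  a_2 = 1;  x_3 = (x_2 − 1)/7 = -4/17
  x_3 = -4/17;  a_3 = 1;  x_4 = (x_3 − 1)/7 = -3/17
Digits: (5, 4, 1, 1).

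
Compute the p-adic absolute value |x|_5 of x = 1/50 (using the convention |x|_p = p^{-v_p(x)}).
|1/50|_5 = 25

Step 1 — compute v_5(x) by factoring powers of 5 out of the numerator and denominator: v_5(1/50) = -2. Step 2 — apply |x|_p = p^{-v_p(x)} = 5^{2} = 25.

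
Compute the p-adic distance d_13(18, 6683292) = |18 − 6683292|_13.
d_13(18, 6683292) = 1/371293

Step 1 — x − y = 18 − 6683292 = -6683274. Step 2 — v_13(-6683274) = 5 (factor: -6683274 = −(13^5 · 18); the sign does not affect v_p). Step 3 — |x − y|_13 = 13^{-5} = 1/371293.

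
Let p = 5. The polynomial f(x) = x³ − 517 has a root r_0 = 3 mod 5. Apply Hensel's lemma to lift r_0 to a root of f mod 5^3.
r_2 = 73 (mod 125)

Hensel: r_{i+1} = r_i − f(r_i)/f′(r_i) mod 5^{i+2}, where f′(x) = 3x². Iterate:
  r_0 = 3 (mod 5)
  r_1 = 23 (mod 25)
  r_2 = 73 (mod 125)
Final: r = 73 with f(r) ≡ 0 mod 5^3.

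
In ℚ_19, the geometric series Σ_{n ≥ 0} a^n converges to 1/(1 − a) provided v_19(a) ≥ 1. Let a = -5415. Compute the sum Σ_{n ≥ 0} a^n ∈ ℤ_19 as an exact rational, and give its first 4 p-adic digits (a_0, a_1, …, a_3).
Σ a^n = 1/(1 − a) = 1/5416;  first 4 digits = (1, 0, 4, 18)

v_19(a) = 2 ≥ 1, so the series converges in ℤ_19 to 1/(1 − a) = 1/(1 − (-5415)) = 1/5416. Expand this rational in ℤ_19: compute digits iteratively via d_i = x_i mod 19, x_{i+1} = (x_i − d_i)/19. The first 4 digits are (1, 0, 4, 18).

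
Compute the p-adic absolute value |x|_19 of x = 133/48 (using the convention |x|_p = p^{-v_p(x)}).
|133/48|_19 = 1/19

Step 1 — compute v_19(x) by factoring powers of 19 out of the numerator and denominator: v_19(133/48) = 1. Step 2 — apply |x|_p = p^{-v_p(x)} = 19^{-1} = 1/19.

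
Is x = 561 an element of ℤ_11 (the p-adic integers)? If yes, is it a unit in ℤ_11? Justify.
x ∈ ℤ_11 but not a unit; v_11(x) = 1 > 0

ℤ_11 = {x ∈ ℚ_11 : v_11(x) ≥ 0} and ℤ_11^× = {x ∈ ℤ_11 : v_11(x) = 0}. Here v_11(561) = v_11(num) − v_11(den) = 1; compare against these criteria.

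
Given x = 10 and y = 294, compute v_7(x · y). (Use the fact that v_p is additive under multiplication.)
v_7(2940) = 2

v_p(x) = 0 (factor: 10 = 7^0 · 10); v_p(y) = 2 (factor: 294 = 7^2 · 6). Additivity: v_p(xy) = v_p(x) + v_p(y) = 0 + 2 = 2. (Direct check: xy = 2940 = 7^2 · (60).)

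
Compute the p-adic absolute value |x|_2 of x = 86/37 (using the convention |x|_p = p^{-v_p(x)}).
|86/37|_2 = 1/2

Step 1 — compute v_2(x) by factoring powers of 2 out of the numerator and denominator: v_2(86/37) = 1. Step 2 — apply |x|_p = p^{-v_p(x)} = 2^{-1} = 1/2.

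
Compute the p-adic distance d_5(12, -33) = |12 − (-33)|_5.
d_5(12, -33) = 1/5

Step 1 — x − y = 12 − (-33) = 45. Step 2 — v_5(45) = 1 (factor: 45 = (5^1 · 9); the sign does not affect v_p). Step 3 — |x − y|_5 = 5^{-1} = 1/5.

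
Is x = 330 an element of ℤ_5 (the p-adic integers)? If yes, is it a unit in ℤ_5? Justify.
x ∈ ℤ_5 but not a unit; v_5(x) = 1 > 0

ℤ_5 = {x ∈ ℚ_5 : v_5(x) ≥ 0} and ℤ_5^× = {x ∈ ℤ_5 : v_5(x) = 0}. Here v_5(330) = v_5(num) − v_5(den) = 1; compare against these criteria.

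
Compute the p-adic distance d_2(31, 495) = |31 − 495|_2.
d_2(31, 495) = 1/16

Step 1 — x − y = 31 − 495 = -464. Step 2 — v_2(-464) = 4 (factor: -464 = −(2^4 · 29); the sign does not affect v_p). Step 3 — |x − y|_2 = 2^{-4} = 1/16.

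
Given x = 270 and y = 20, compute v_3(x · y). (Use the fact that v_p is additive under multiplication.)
v_3(5400) = 3

v_p(x) = 3 (factor: 270 = 3^3 · 10); v_p(y) = 0 (factor: 20 = 3^0 · 20). Additivity: v_p(xy) = v_p(x) + v_p(y) = 3 + 0 = 3. (Direct check: xy = 5400 = 3^3 · (200).)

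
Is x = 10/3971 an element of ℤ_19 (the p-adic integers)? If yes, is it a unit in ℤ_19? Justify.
x ∉ ℤ_19 (v_19(x) = -2 < 0)

ℤ_19 = {x ∈ ℚ_19 : v_19(x) ≥ 0} and ℤ_19^× = {x ∈ ℤ_19 : v_19(x) = 0}. Here v_19(10/3971) = v_19(num) − v_19(den) = -2; compare against these criteria.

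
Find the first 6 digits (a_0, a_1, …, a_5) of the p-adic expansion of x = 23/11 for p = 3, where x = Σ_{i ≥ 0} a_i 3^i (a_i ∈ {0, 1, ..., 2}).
(a_0, …, a_5) = (1, 2, 0, 2, 2, 1)

v_3(23/11) = 0 (numerator and denominator both coprime to 3), so x ∈ ℤ_3^×. Compute digits iteratively via a_i = x_i mod 3, x_{i+1} = (x_i − a_i)/3, with x_0 = x:
  x_0 = 23/11;  a_0 = 1;  x_1 = (x_0 − 1)/3 = 4/11
  x_1 = 4/11;  a_1 = 2;  x_2 = (x_1 − 2)/3 = -6/11
  x_2 = -6/11;  a_2 = 0;  x_3 = (x_2 − 0)/3 = -2/11
  x_3 = -2/11;  a_3 = 2;  x_4 = (x_3 − 2)/3 = -8/11
  x_4 = -8/11;  a_4 = 2;  x_5 = (x_4 − 2)/3 = -10/11
  x_5 = -10/11;  a_5 = 1;  x_6 = (x_5 − 1)/3 = -7/11
Digits: (1, 2, 0, 2, 2, 1).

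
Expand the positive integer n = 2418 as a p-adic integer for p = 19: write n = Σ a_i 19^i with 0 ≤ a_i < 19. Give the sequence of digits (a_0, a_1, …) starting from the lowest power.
(a_0, a_1, …) = (5, 13, 6)

Repeated division by 19 gives the digits low-to-high: 2418 = 5 + 13·19^1 + 6·19^2. Digit sequence: (5, 13, 6).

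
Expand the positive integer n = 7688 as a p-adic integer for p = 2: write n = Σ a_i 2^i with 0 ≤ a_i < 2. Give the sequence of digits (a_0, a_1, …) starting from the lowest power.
(a_0, a_1, …) = (0, 0, 0, 1, 0, 0, 0, 0, 0, 1, 1, 1, 1)

Repeated division by 2 gives the digits low-to-high: 7688 = 1·2^3 + 1·2^9 + 1·2^10 + 1·2^11 + 1·2^12. Digit sequence: (0, 0, 0, 1, 0, 0, 0, 0, 0, 1, 1, 1, 1).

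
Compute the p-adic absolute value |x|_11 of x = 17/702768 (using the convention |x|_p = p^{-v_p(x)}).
|17/702768|_11 = 14641

Step 1 — compute v_11(x) by factoring powers of 11 out of the numerator and denominator: v_11(17/702768) = -4. Step 2 — apply |x|_p = p^{-v_p(x)} = 11^{4} = 14641.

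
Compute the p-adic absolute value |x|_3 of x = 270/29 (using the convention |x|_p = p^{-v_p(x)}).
|270/29|_3 = 1/27

Step 1 — compute v_3(x) by factoring powers of 3 out of the numerator and denominator: v_3(270/29) = 3. Step 2 — apply |x|_p = p^{-v_p(x)} = 3^{-3} = 1/27.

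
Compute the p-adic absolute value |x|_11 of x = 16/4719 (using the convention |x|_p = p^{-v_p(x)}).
|16/4719|_11 = 121

Step 1 — compute v_11(x) by factoring powers of 11 out of the numerator and denominator: v_11(16/4719) = -2. Step 2 — apply |x|_p = p^{-v_p(x)} = 11^{2} = 121.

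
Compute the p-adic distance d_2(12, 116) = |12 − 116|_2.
d_2(12, 116) = 1/8

Step 1 — x − y = 12 − 116 = -104. Step 2 — v_2(-104) = 3 (factor: -104 = −(2^3 · 13); the sign does not affect v_p). Step 3 — |x − y|_2 = 2^{-3} = 1/8.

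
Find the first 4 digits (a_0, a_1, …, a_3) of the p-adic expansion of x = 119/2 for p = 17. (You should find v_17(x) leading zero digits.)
(a_0, …, a_3) = (0, 12, 8, 8)

v_17(119/2) = 1, so a_0 = ... = a_0 = 0. Factor out: x = 17^1 · u with u = 7/2 a unit in ℤ_17. Expand u iteratively via a_{v+i} = u_i mod 17, u_{i+1} = (u_i − a_{v+i})/17:
  u_0 = 7/2;  a_1 = 12;  u_1 = (u_0 − 12)/17 = -1/2
  u_1 = -1/2;  a_2 = 8;  u_2 = (u_1 − 8)/17 = -1/2
  u_2 = -1/2;  a_3 = 8;  u_3 = (u_2 − 8)/17 = -1/2
Digits: (0, 12, 8, 8).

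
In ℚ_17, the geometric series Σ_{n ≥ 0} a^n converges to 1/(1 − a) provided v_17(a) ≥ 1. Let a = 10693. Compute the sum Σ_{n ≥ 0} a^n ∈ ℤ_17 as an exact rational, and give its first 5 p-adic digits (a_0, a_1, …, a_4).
Σ a^n = 1/(1 − a) = -1/10692;  first 5 digits = (1, 0, 3, 2, 9)

v_17(a) = 2 ≥ 1, so the series converges in ℤ_17 to 1/(1 − a) = 1/(1 − 10693) = -1/10692. Expand this rational in ℤ_17: compute digits iteratively via d_i = x_i mod 17, x_{i+1} = (x_i − d_i)/17. The first 5 digits are (1, 0, 3, 2, 9).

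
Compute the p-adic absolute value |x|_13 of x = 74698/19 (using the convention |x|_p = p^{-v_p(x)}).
|74698/19|_13 = 1/2197

Step 1 — compute v_13(x) by factoring powers of 13 out of the numerator and denominator: v_13(74698/19) = 3. Step 2 — apply |x|_p = p^{-v_p(x)} = 13^{-3} = 1/2197.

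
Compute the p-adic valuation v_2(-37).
v_2(-37) = 0

v_2(n) is the largest exponent k such that 2^k divides n. Factor out: -37 = -2^0 · 37. (Sign doesn't affect v_p.) So v_2(-37) = 0.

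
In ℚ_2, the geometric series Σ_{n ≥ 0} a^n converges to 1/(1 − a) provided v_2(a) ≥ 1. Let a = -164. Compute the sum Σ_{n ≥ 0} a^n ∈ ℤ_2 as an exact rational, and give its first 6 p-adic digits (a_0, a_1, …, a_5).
Σ a^n = 1/(1 − a) = 1/165;  first 6 digits = (1, 0, 1, 1, 0, 1)

v_2(a) = 2 ≥ 1, so the series converges in ℤ_2 to 1/(1 − a) = 1/(1 − (-164)) = 1/165. Expand this rational in ℤ_2: compute digits iteratively via d_i = x_i mod 2, x_{i+1} = (x_i − d_i)/2. The first 6 digits are (1, 0, 1, 1, 0, 1).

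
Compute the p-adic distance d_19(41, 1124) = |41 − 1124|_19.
d_19(41, 1124) = 1/361

Step 1 — x − y = 41 − 1124 = -1083. Step 2 — v_19(-1083) = 2 (factor: -1083 = −(19^2 · 3); the sign does not affect v_p). Step 3 — |x − y|_19 = 19^{-2} = 1/361.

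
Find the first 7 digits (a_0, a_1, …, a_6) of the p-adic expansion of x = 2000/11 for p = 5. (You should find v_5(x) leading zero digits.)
(a_0, …, a_6) = (0, 0, 0, 1, 1, 3, 3)

v_5(2000/11) = 3, so a_0 = ... = a_2 = 0. Factor out: x = 5^3 · u with u = 16/11 a unit in ℤ_5. Expand u iteratively via a_{v+i} = u_i mod 5, u_{i+1} = (u_i − a_{v+i})/5:
  u_0 = 16/11;  a_3 = 1;  u_1 = (u_0 − 1)/5 = 1/11
  u_1 = 1/11;  a_4 = 1;  u_2 = (u_1 − 1)/5 = -2/11
  u_2 = -2/11;  a_5 = 3;  u_3 = (u_2 − 3)/5 = -7/11
  u_3 = -7/11;  a_6 = 3;  u_4 = (u_3 − 3)/5 = -8/11
Digits: (0, 0, 0, 1, 1, 3, 3).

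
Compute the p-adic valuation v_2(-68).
v_2(-68) = 2

v_2(n) is the largest exponent k such that 2^k divides n. Factor out: -68 = -2^2 · 17. (Sign doesn't affect v_p.) So v_2(-68) = 2.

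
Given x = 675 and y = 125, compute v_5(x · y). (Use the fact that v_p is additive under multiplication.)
v_5(84375) = 5

v_p(x) = 2 (factor: 675 = 5^2 · 27); v_p(y) = 3 (factor: 125 = 5^3 · 1). Additivity: v_p(xy) = v_p(x) + v_p(y) = 2 + 3 = 5. (Direct check: xy = 84375 = 5^5 · (27).)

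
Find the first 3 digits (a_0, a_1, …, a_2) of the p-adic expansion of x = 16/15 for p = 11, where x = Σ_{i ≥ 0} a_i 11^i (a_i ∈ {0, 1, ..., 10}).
(a_0, …, a_2) = (4, 10, 2)

v_11(16/15) = 0 (numerator and denominator both coprime to 11), so x ∈ ℤ_11^×. Compute digits iteratively via a_i = x_i mod 11, x_{i+1} = (x_i − a_i)/11, with x_0 = x:
  x_0 = 16/15;  a_0 = 4;  x_1 = (x_0 − 4)/11 = -4/15
  x_1 = -4/15;  a_1 = 10;  x_2 = (x_1 − 10)/11 = -14/15
  x_2 = -14/15;  a_2 = 2;  x_3 = (x_2 − 2)/11 = -4/15
Digits: (4, 10, 2).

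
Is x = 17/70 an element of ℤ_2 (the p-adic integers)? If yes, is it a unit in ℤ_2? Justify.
x ∉ ℤ_2 (v_2(x) = -1 < 0)

ℤ_2 = {x ∈ ℚ_2 : v_2(x) ≥ 0} and ℤ_2^× = {x ∈ ℤ_2 : v_2(x) = 0}. Here v_2(17/70) = v_2(num) − v_2(den) = -1; compare against these criteria.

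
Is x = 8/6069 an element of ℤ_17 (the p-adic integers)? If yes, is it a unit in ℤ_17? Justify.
x ∉ ℤ_17 (v_17(x) = -2 < 0)

ℤ_17 = {x ∈ ℚ_17 : v_17(x) ≥ 0} and ℤ_17^× = {x ∈ ℤ_17 : v_17(x) = 0}. Here v_17(8/6069) = v_17(num) − v_17(den) = -2; compare against these criteria.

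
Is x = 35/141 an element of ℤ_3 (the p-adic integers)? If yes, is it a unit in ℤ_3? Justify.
x ∉ ℤ_3 (v_3(x) = -1 < 0)

ℤ_3 = {x ∈ ℚ_3 : v_3(x) ≥ 0} and ℤ_3^× = {x ∈ ℤ_3 : v_3(x) = 0}. Here v_3(35/141) = v_3(num) − v_3(den) = -1; compare against these criteria.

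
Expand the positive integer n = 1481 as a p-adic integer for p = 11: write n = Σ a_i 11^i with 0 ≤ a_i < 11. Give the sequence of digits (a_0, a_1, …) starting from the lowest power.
(a_0, a_1, …) = (7, 2, 1, 1)

Repeated division by 11 gives the digits low-to-high: 1481 = 7 + 2·11^1 + 1·11^2 + 1·11^3. Digit sequence: (7, 2, 1, 1).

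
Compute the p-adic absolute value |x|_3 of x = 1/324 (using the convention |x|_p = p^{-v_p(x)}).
|1/324|_3 = 81

Step 1 — compute v_3(x) by factoring powers of 3 out of the numerator and denominator: v_3(1/324) = -4. Step 2 — apply |x|_p = p^{-v_p(x)} = 3^{4} = 81.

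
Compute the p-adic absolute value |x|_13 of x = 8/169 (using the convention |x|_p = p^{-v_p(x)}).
|8/169|_13 = 169

Step 1 — compute v_13(x) by factoring powers of 13 out of the numerator and denominator: v_13(8/169) = -2. Step 2 — apply |x|_p = p^{-v_p(x)} = 13^{2} = 169.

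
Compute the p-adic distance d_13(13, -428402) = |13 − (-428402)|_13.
d_13(13, -428402) = 1/28561

Step 1 — x − y = 13 − (-428402) = 428415. Step 2 — v_13(428415) = 4 (factor: 428415 = (13^4 · 15); the sign does not affect v_p). Step 3 — |x − y|_13 = 13^{-4} = 1/28561.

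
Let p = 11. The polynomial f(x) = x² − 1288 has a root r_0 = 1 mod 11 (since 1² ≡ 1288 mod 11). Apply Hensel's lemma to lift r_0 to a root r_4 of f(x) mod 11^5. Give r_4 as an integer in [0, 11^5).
r_4 = 104886 (mod 161051)

Hensel's recurrence: r_{i+1} = r_i − f(r_i)·(f′(r_i))^{-1} mod 11^{i+2}, with f′(x) = 2x. Iterate:
  r_0 = 1 (mod 11)
  r_1 = 100 (mod 121)
  r_2 = 1068 (mod 1331)
  r_3 = 2399 (mod 14641)
  r_4 = 104886 (mod 161051)
Final: r_4 = 104886, and one checks f(r_4) ≡ 0 mod 11^5.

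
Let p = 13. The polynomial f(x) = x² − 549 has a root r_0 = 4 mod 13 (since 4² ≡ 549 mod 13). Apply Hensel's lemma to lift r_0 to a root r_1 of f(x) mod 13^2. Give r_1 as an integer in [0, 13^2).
r_1 = 134 (mod 169)

Hensel's recurrence: r_{i+1} = r_i − f(r_i)·(f′(r_i))^{-1} mod 13^{i+2}, with f′(x) = 2x. Iterate:
  r_0 = 4 (mod 13)
  r_1 = 134 (mod 169)
Final: r_1 = 134, and one checks f(r_1) ≡ 0 mod 13^2.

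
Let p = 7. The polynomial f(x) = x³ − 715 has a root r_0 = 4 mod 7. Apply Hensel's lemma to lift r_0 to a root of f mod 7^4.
r_3 = 676 (mod 2401)

Hensel: r_{i+1} = r_i − f(r_i)/f′(r_i) mod 7^{i+2}, where f′(x) = 3x². Iterate:
  r_0 = 4 (mod 7)
  r_1 = 39 (mod 49)
  r_2 = 333 (mod 343)
  r_3 = 676 (mod 2401)
Final: r = 676 with f(r) ≡ 0 mod 7^4.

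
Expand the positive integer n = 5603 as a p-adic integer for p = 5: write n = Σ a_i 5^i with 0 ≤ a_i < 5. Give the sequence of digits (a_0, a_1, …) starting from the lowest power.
(a_0, a_1, …) = (3, 0, 4, 4, 3, 1)

Repeated division by 5 gives the digits low-to-high: 5603 = 3 + 4·5^2 + 4·5^3 + 3·5^4 + 1·5^5. Digit sequence: (3, 0, 4, 4, 3, 1).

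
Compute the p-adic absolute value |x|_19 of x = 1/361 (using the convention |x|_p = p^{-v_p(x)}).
|1/361|_19 = 361

Step 1 — compute v_19(x) by factoring powers of 19 out of the numerator and denominator: v_19(1/361) = -2. Step 2 — apply |x|_p = p^{-v_p(x)} = 19^{2} = 361.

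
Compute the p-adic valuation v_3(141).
v_3(141) = 1

v_3(n) is the largest exponent k such that 3^k divides n. Factor out: 141 = 3^1 · 47. (Sign doesn't affect v_p.) So v_3(141) = 1.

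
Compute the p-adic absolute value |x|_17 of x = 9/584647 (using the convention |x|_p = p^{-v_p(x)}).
|9/584647|_17 = 83521

Step 1 — compute v_17(x) by factoring powers of 17 out of the numerator and denominator: v_17(9/584647) = -4. Step 2 — apply |x|_p = p^{-v_p(x)} = 17^{4} = 83521.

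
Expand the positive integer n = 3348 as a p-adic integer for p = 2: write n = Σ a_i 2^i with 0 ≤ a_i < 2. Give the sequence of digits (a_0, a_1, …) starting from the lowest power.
(a_0, a_1, …) = (0, 0, 1, 0, 1, 0, 0, 0, 1, 0, 1, 1)

Repeated division by 2 gives the digits low-to-high: 3348 = 1·2^2 + 1·2^4 + 1·2^8 + 1·2^10 + 1·2^11. Digit sequence: (0, 0, 1, 0, 1, 0, 0, 0, 1, 0, 1, 1).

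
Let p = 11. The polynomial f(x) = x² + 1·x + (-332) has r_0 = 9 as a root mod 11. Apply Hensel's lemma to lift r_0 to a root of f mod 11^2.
r_1 = 9 (mod 121)

Hensel: r_{i+1} = r_i − f(r_i)·(f′(r_i))^{-1} mod 11^{i+2}, f′(x) = 2x + 1. Iterate:
  r_0 = 9 (mod 11)
  r_1 = 9 (mod 121)
Final: r = 9 satisfies f(r) ≡ 0 mod 11^2.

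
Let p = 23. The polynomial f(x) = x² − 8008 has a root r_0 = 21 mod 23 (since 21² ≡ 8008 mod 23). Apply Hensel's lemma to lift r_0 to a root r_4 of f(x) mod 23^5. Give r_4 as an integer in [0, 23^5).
r_4 = 3252934 (mod 6436343)

Hensel's recurrence: r_{i+1} = r_i − f(r_i)·(f′(r_i))^{-1} mod 23^{i+2}, with f′(x) = 2x. Iterate:
  r_0 = 21 (mod 23)
  r_1 = 113 (mod 529)
  r_2 = 4345 (mod 12167)
  r_3 = 174683 (mod 279841)
  r_4 = 3252934 (mod 6436343)
Final: r_4 = 3252934, and one checks f(r_4) ≡ 0 mod 23^5.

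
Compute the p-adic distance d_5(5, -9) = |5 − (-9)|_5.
d_5(5, -9) = 1

Step 1 — x − y = 5 − (-9) = 14. Step 2 — v_5(14) = 0 (factor: 14 = (5^0 · 14); the sign does not affect v_p). Step 3 — |x − y|_5 = 5^{0} = 1.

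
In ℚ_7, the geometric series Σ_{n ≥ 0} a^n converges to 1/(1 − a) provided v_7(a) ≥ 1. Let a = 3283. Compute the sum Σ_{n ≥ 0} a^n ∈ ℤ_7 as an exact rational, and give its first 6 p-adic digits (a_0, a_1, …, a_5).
Σ a^n = 1/(1 − a) = -1/3282;  first 6 digits = (1, 0, 4, 2, 3, 4)

v_7(a) = 2 ≥ 1, so the series converges in ℤ_7 to 1/(1 − a) = 1/(1 − 3283) = -1/3282. Expand this rational in ℤ_7: compute digits iteratively via d_i = x_i mod 7, x_{i+1} = (x_i − d_i)/7. The first 6 digits are (1, 0, 4, 2, 3, 4).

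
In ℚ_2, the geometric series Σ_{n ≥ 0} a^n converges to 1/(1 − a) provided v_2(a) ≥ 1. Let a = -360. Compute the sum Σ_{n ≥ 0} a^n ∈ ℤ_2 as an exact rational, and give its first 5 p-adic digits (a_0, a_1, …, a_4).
Σ a^n = 1/(1 − a) = 1/361;  first 5 digits = (1, 0, 0, 1, 1)

v_2(a) = 3 ≥ 1, so the series converges in ℤ_2 to 1/(1 − a) = 1/(1 − (-360)) = 1/361. Expand this rational in ℤ_2: compute digits iteratively via d_i = x_i mod 2, x_{i+1} = (x_i − d_i)/2. The first 5 digits are (1, 0, 0, 1, 1).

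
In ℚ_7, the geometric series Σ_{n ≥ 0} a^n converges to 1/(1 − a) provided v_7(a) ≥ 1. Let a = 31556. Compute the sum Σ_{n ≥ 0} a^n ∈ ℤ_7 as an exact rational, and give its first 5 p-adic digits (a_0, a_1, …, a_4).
Σ a^n = 1/(1 − a) = -1/31555;  first 5 digits = (1, 0, 0, 1, 6)

v_7(a) = 3 ≥ 1, so the series converges in ℤ_7 to 1/(1 − a) = 1/(1 − 31556) = -1/31555. Expand this rational in ℤ_7: compute digits iteratively via d_i = x_i mod 7, x_{i+1} = (x_i − d_i)/7. The first 5 digits are (1, 0, 0, 1, 6).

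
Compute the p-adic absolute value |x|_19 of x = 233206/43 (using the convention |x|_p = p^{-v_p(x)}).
|233206/43|_19 = 1/6859

Step 1 — compute v_19(x) by factoring powers of 19 out of the numerator and denominator: v_19(233206/43) = 3. Step 2 — apply |x|_p = p^{-v_p(x)} = 19^{-3} = 1/6859.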